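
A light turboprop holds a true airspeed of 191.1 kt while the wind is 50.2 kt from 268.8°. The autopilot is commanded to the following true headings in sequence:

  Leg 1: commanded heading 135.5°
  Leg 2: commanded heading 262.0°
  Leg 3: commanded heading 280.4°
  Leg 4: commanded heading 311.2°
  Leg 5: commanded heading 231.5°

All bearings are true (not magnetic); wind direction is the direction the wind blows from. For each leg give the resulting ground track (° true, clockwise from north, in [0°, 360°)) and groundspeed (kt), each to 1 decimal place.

Leg 1: track=126.3°, groundspeed=228.5 kt
Leg 2: track=259.6°, groundspeed=141.4 kt
Leg 3: track=284.5°, groundspeed=142.3 kt
Leg 4: track=323.6°, groundspeed=157.7 kt
Leg 5: track=220.1°, groundspeed=154.2 kt

Leg 1: heading 135.5°; drift -9.2° → track 126.3°, groundspeed 228.5 kt
Leg 2: heading 262.0°; drift -2.4° → track 259.6°, groundspeed 141.4 kt
Leg 3: heading 280.4°; drift +4.1° → track 284.5°, groundspeed 142.3 kt
Leg 4: heading 311.2°; drift +12.4° → track 323.6°, groundspeed 157.7 kt
Leg 5: heading 231.5°; drift -11.4° → track 220.1°, groundspeed 154.2 kt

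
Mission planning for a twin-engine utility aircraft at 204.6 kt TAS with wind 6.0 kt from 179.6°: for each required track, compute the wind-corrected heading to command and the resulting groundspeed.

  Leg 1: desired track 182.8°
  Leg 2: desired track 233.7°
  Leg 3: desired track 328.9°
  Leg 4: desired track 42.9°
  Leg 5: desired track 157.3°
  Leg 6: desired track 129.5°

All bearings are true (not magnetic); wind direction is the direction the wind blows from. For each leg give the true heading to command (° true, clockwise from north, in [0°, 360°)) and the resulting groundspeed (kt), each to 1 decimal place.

Leg 1: desired track 182.8°; wind correction -0.1° → command heading 182.7°, groundspeed 198.6 kt
Leg 2: desired track 233.7°; wind correction -1.4° → command heading 232.3°, groundspeed 201.0 kt
Leg 3: desired track 328.9°; wind correction -0.9° → command heading 328.0°, groundspeed 209.7 kt
Leg 4: desired track 42.9°; wind correction +1.2° → command heading 44.1°, groundspeed 208.9 kt
Leg 5: desired track 157.3°; wind correction +0.6° → command heading 157.9°, groundspeed 199.0 kt
Leg 6: desired track 129.5°; wind correction +1.3° → command heading 130.8°, groundspeed 200.7 kt

Leg 1: heading=182.7°, groundspeed=198.6 kt
Leg 2: heading=232.3°, groundspeed=201.0 kt
Leg 3: heading=328.0°, groundspeed=209.7 kt
Leg 4: heading=44.1°, groundspeed=208.9 kt
Leg 5: heading=157.9°, groundspeed=199.0 kt
Leg 6: heading=130.8°, groundspeed=200.7 kt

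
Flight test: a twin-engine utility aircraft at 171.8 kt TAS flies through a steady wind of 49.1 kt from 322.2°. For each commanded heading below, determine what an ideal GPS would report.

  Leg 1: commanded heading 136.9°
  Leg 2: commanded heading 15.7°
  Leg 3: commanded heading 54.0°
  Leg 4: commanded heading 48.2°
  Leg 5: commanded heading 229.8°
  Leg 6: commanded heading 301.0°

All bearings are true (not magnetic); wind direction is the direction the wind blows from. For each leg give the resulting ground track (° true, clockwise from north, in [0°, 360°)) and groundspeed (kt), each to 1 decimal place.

Leg 1: heading 136.9°; drift +1.2° → track 138.1°, groundspeed 220.7 kt
Leg 2: heading 15.7°; drift +15.5° → track 31.2°, groundspeed 148.0 kt
Leg 3: heading 54.0°; drift +15.8° → track 69.8°, groundspeed 180.2 kt
Leg 4: heading 48.2°; drift +16.2° → track 64.4°, groundspeed 175.4 kt
Leg 5: heading 229.8°; drift -15.8° → track 214.0°, groundspeed 180.6 kt
Leg 6: heading 301.0°; drift -8.0° → track 293.0°, groundspeed 127.3 kt

Leg 1: track=138.1°, groundspeed=220.7 kt
Leg 2: track=31.2°, groundspeed=148.0 kt
Leg 3: track=69.8°, groundspeed=180.2 kt
Leg 4: track=64.4°, groundspeed=175.4 kt
Leg 5: track=214.0°, groundspeed=180.6 kt
Leg 6: track=293.0°, groundspeed=127.3 kt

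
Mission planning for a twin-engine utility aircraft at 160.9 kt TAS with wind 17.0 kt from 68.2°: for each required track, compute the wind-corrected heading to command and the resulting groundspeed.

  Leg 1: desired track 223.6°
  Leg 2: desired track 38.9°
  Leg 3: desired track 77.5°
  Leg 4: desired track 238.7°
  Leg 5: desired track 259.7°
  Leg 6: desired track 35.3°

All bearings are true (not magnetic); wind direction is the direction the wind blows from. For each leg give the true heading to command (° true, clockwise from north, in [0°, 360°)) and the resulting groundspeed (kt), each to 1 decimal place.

Leg 1: desired track 223.6°; wind correction -2.5° → command heading 221.1°, groundspeed 176.2 kt
Leg 2: desired track 38.9°; wind correction +3.0° → command heading 41.9°, groundspeed 145.9 kt
Leg 3: desired track 77.5°; wind correction -1.0° → command heading 76.5°, groundspeed 144.1 kt
Leg 4: desired track 238.7°; wind correction -1.0° → command heading 237.7°, groundspeed 177.6 kt
Leg 5: desired track 259.7°; wind correction +1.2° → command heading 260.9°, groundspeed 177.5 kt
Leg 6: desired track 35.3°; wind correction +3.3° → command heading 38.6°, groundspeed 146.4 kt

Leg 1: heading=221.1°, groundspeed=176.2 kt
Leg 2: heading=41.9°, groundspeed=145.9 kt
Leg 3: heading=76.5°, groundspeed=144.1 kt
Leg 4: heading=237.7°, groundspeed=177.6 kt
Leg 5: heading=260.9°, groundspeed=177.5 kt
Leg 6: heading=38.6°, groundspeed=146.4 kt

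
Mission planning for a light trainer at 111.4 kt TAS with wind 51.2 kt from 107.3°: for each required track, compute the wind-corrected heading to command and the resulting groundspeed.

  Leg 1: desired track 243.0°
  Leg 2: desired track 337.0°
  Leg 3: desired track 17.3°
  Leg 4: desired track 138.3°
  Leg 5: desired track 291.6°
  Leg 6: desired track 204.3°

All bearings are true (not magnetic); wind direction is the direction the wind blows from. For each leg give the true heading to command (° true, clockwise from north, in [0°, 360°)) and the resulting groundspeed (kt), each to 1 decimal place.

Leg 1: heading=224.3°, groundspeed=142.1 kt
Leg 2: heading=357.5°, groundspeed=137.4 kt
Leg 3: heading=44.7°, groundspeed=98.9 kt
Leg 4: heading=124.6°, groundspeed=64.3 kt
Leg 5: heading=293.6°, groundspeed=162.4 kt
Leg 6: heading=177.2°, groundspeed=105.4 kt

Leg 1: desired track 243.0°; wind correction -18.7° → command heading 224.3°, groundspeed 142.1 kt
Leg 2: desired track 337.0°; wind correction +20.5° → command heading 357.5°, groundspeed 137.4 kt
Leg 3: desired track 17.3°; wind correction +27.4° → command heading 44.7°, groundspeed 98.9 kt
Leg 4: desired track 138.3°; wind correction -13.7° → command heading 124.6°, groundspeed 64.3 kt
Leg 5: desired track 291.6°; wind correction +2.0° → command heading 293.6°, groundspeed 162.4 kt
Leg 6: desired track 204.3°; wind correction -27.1° → command heading 177.2°, groundspeed 105.4 kt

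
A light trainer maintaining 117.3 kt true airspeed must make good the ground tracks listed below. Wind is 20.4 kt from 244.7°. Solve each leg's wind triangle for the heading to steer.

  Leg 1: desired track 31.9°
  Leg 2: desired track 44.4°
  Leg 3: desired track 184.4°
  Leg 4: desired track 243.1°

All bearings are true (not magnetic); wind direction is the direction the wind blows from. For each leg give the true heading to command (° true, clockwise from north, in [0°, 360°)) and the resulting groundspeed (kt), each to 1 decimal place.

Leg 1: heading=26.5°, groundspeed=133.9 kt
Leg 2: heading=40.9°, groundspeed=136.2 kt
Leg 3: heading=193.1°, groundspeed=105.8 kt
Leg 4: heading=243.4°, groundspeed=96.9 kt

Leg 1: desired track 31.9°; wind correction -5.4° → command heading 26.5°, groundspeed 133.9 kt
Leg 2: desired track 44.4°; wind correction -3.5° → command heading 40.9°, groundspeed 136.2 kt
Leg 3: desired track 184.4°; wind correction +8.7° → command heading 193.1°, groundspeed 105.8 kt
Leg 4: desired track 243.1°; wind correction +0.3° → command heading 243.4°, groundspeed 96.9 kt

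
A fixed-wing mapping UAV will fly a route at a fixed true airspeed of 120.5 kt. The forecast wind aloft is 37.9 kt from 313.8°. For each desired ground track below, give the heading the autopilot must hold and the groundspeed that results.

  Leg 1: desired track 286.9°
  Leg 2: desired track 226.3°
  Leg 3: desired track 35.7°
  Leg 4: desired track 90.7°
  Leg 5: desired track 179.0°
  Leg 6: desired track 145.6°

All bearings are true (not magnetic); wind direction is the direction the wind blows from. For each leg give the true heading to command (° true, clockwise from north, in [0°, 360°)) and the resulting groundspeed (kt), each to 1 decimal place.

Leg 1: desired track 286.9°; wind correction +8.2° → command heading 295.1°, groundspeed 85.5 kt
Leg 2: desired track 226.3°; wind correction +18.3° → command heading 244.6°, groundspeed 112.7 kt
Leg 3: desired track 35.7°; wind correction -18.1° → command heading 17.6°, groundspeed 109.2 kt
Leg 4: desired track 90.7°; wind correction -12.4° → command heading 78.3°, groundspeed 145.4 kt
Leg 5: desired track 179.0°; wind correction +12.9° → command heading 191.9°, groundspeed 144.2 kt
Leg 6: desired track 145.6°; wind correction +3.7° → command heading 149.3°, groundspeed 157.3 kt

Leg 1: heading=295.1°, groundspeed=85.5 kt
Leg 2: heading=244.6°, groundspeed=112.7 kt
Leg 3: heading=17.6°, groundspeed=109.2 kt
Leg 4: heading=78.3°, groundspeed=145.4 kt
Leg 5: heading=191.9°, groundspeed=144.2 kt
Leg 6: heading=149.3°, groundspeed=157.3 kt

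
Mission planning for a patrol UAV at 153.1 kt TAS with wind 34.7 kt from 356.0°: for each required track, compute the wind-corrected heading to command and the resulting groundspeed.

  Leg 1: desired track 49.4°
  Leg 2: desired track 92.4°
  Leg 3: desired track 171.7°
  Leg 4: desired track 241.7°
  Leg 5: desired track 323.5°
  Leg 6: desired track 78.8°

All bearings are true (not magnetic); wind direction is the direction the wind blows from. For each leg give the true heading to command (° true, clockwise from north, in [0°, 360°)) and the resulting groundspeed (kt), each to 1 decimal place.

Leg 1: heading=38.9°, groundspeed=129.9 kt
Leg 2: heading=79.4°, groundspeed=153.0 kt
Leg 3: heading=170.7°, groundspeed=187.7 kt
Leg 4: heading=253.6°, groundspeed=164.1 kt
Leg 5: heading=330.5°, groundspeed=122.7 kt
Leg 6: heading=65.8°, groundspeed=144.8 kt

Leg 1: desired track 49.4°; wind correction -10.5° → command heading 38.9°, groundspeed 129.9 kt
Leg 2: desired track 92.4°; wind correction -13.0° → command heading 79.4°, groundspeed 153.0 kt
Leg 3: desired track 171.7°; wind correction -1.0° → command heading 170.7°, groundspeed 187.7 kt
Leg 4: desired track 241.7°; wind correction +11.9° → command heading 253.6°, groundspeed 164.1 kt
Leg 5: desired track 323.5°; wind correction +7.0° → command heading 330.5°, groundspeed 122.7 kt
Leg 6: desired track 78.8°; wind correction -13.0° → command heading 65.8°, groundspeed 144.8 kt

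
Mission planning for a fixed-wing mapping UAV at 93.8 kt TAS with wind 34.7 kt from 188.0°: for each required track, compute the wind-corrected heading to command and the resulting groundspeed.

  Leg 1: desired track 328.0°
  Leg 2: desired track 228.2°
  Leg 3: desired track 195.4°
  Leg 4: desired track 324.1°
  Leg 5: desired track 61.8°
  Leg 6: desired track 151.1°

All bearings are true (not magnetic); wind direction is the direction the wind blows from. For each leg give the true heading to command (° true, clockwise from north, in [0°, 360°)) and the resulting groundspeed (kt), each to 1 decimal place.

Leg 1: heading=314.2°, groundspeed=117.7 kt
Leg 2: heading=214.4°, groundspeed=64.6 kt
Leg 3: heading=192.7°, groundspeed=59.3 kt
Leg 4: heading=309.2°, groundspeed=115.7 kt
Leg 5: heading=79.2°, groundspeed=110.0 kt
Leg 6: heading=163.9°, groundspeed=63.7 kt

Leg 1: desired track 328.0°; wind correction -13.8° → command heading 314.2°, groundspeed 117.7 kt
Leg 2: desired track 228.2°; wind correction -13.8° → command heading 214.4°, groundspeed 64.6 kt
Leg 3: desired track 195.4°; wind correction -2.7° → command heading 192.7°, groundspeed 59.3 kt
Leg 4: desired track 324.1°; wind correction -14.9° → command heading 309.2°, groundspeed 115.7 kt
Leg 5: desired track 61.8°; wind correction +17.4° → command heading 79.2°, groundspeed 110.0 kt
Leg 6: desired track 151.1°; wind correction +12.8° → command heading 163.9°, groundspeed 63.7 kt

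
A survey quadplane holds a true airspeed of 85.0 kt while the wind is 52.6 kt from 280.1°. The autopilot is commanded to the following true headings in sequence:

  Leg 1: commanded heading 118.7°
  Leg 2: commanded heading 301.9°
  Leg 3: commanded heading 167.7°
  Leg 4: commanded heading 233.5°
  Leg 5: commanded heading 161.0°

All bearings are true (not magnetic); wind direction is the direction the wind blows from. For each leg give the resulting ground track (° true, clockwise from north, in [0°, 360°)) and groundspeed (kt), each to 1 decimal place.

Leg 1: heading 118.7°; drift -7.1° → track 111.6°, groundspeed 135.9 kt
Leg 2: heading 301.9°; drift +28.4° → track 330.3°, groundspeed 41.1 kt
Leg 3: heading 167.7°; drift -24.8° → track 142.9°, groundspeed 115.8 kt
Leg 4: heading 233.5°; drift -38.0° → track 195.5°, groundspeed 62.0 kt
Leg 5: heading 161.0°; drift -22.6° → track 138.4°, groundspeed 119.8 kt

Leg 1: track=111.6°, groundspeed=135.9 kt
Leg 2: track=330.3°, groundspeed=41.1 kt
Leg 3: track=142.9°, groundspeed=115.8 kt
Leg 4: track=195.5°, groundspeed=62.0 kt
Leg 5: track=138.4°, groundspeed=119.8 kt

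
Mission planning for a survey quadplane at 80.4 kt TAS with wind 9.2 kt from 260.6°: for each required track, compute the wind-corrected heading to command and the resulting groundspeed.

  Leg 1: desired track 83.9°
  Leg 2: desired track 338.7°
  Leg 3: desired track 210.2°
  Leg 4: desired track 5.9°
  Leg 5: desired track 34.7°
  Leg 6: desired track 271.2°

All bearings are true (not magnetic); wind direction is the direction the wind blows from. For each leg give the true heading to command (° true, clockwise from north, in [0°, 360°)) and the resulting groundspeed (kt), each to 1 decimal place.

Leg 1: heading=84.3°, groundspeed=89.6 kt
Leg 2: heading=332.3°, groundspeed=78.0 kt
Leg 3: heading=215.3°, groundspeed=74.2 kt
Leg 4: heading=359.6°, groundspeed=82.3 kt
Leg 5: heading=30.0°, groundspeed=86.5 kt
Leg 6: heading=270.0°, groundspeed=71.3 kt

Leg 1: desired track 83.9°; wind correction +0.4° → command heading 84.3°, groundspeed 89.6 kt
Leg 2: desired track 338.7°; wind correction -6.4° → command heading 332.3°, groundspeed 78.0 kt
Leg 3: desired track 210.2°; wind correction +5.1° → command heading 215.3°, groundspeed 74.2 kt
Leg 4: desired track 5.9°; wind correction -6.3° → command heading 359.6°, groundspeed 82.3 kt
Leg 5: desired track 34.7°; wind correction -4.7° → command heading 30.0°, groundspeed 86.5 kt
Leg 6: desired track 271.2°; wind correction -1.2° → command heading 270.0°, groundspeed 71.3 kt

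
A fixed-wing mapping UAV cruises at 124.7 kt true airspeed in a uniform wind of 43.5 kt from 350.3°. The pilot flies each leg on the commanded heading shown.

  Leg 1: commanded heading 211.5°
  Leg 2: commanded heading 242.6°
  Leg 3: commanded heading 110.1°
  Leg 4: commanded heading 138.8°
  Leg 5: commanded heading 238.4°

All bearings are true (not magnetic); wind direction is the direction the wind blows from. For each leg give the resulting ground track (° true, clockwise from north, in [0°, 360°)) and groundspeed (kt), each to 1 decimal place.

Leg 1: track=201.2°, groundspeed=160.0 kt
Leg 2: track=225.9°, groundspeed=144.0 kt
Leg 3: track=124.6°, groundspeed=151.1 kt
Leg 4: track=146.8°, groundspeed=163.4 kt
Leg 5: track=222.4°, groundspeed=146.6 kt

Leg 1: heading 211.5°; drift -10.3° → track 201.2°, groundspeed 160.0 kt
Leg 2: heading 242.6°; drift -16.7° → track 225.9°, groundspeed 144.0 kt
Leg 3: heading 110.1°; drift +14.5° → track 124.6°, groundspeed 151.1 kt
Leg 4: heading 138.8°; drift +8.0° → track 146.8°, groundspeed 163.4 kt
Leg 5: heading 238.4°; drift -16.0° → track 222.4°, groundspeed 146.6 kt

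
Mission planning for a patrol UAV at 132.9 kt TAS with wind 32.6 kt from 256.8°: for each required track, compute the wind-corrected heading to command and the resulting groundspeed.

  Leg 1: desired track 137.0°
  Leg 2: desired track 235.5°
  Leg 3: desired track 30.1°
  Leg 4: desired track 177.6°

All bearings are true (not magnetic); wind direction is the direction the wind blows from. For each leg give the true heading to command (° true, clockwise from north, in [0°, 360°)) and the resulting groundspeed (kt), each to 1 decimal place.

Leg 1: desired track 137.0°; wind correction +12.3° → command heading 149.3°, groundspeed 146.1 kt
Leg 2: desired track 235.5°; wind correction +5.1° → command heading 240.6°, groundspeed 102.0 kt
Leg 3: desired track 30.1°; wind correction -10.3° → command heading 19.8°, groundspeed 153.1 kt
Leg 4: desired track 177.6°; wind correction +13.9° → command heading 191.5°, groundspeed 122.9 kt

Leg 1: heading=149.3°, groundspeed=146.1 kt
Leg 2: heading=240.6°, groundspeed=102.0 kt
Leg 3: heading=19.8°, groundspeed=153.1 kt
Leg 4: heading=191.5°, groundspeed=122.9 kt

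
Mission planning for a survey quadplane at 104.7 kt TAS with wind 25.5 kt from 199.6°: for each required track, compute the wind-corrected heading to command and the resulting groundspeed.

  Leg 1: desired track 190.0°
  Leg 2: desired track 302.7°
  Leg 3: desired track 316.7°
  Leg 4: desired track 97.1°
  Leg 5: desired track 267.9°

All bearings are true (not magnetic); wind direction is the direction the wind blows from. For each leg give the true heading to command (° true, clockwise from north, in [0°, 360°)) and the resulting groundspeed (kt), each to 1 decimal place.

Leg 1: desired track 190.0°; wind correction +2.3° → command heading 192.3°, groundspeed 79.5 kt
Leg 2: desired track 302.7°; wind correction -13.7° → command heading 289.0°, groundspeed 107.5 kt
Leg 3: desired track 316.7°; wind correction -12.5° → command heading 304.2°, groundspeed 113.8 kt
Leg 4: desired track 97.1°; wind correction +13.8° → command heading 110.9°, groundspeed 107.2 kt
Leg 5: desired track 267.9°; wind correction -13.1° → command heading 254.8°, groundspeed 92.6 kt

Leg 1: heading=192.3°, groundspeed=79.5 kt
Leg 2: heading=289.0°, groundspeed=107.5 kt
Leg 3: heading=304.2°, groundspeed=113.8 kt
Leg 4: heading=110.9°, groundspeed=107.2 kt
Leg 5: heading=254.8°, groundspeed=92.6 kt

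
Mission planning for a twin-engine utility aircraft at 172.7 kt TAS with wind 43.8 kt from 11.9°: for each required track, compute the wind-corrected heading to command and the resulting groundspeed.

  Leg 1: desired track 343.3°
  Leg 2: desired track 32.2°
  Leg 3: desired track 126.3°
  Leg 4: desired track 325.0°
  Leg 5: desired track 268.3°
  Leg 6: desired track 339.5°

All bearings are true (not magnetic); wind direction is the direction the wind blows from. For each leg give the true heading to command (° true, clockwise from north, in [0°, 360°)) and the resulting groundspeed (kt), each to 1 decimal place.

Leg 1: desired track 343.3°; wind correction +7.0° → command heading 350.3°, groundspeed 133.0 kt
Leg 2: desired track 32.2°; wind correction -5.0° → command heading 27.2°, groundspeed 131.0 kt
Leg 3: desired track 126.3°; wind correction -13.4° → command heading 112.9°, groundspeed 186.1 kt
Leg 4: desired track 325.0°; wind correction +10.7° → command heading 335.7°, groundspeed 139.8 kt
Leg 5: desired track 268.3°; wind correction +14.3° → command heading 282.6°, groundspeed 177.7 kt
Leg 6: desired track 339.5°; wind correction +7.8° → command heading 347.3°, groundspeed 134.1 kt

Leg 1: heading=350.3°, groundspeed=133.0 kt
Leg 2: heading=27.2°, groundspeed=131.0 kt
Leg 3: heading=112.9°, groundspeed=186.1 kt
Leg 4: heading=335.7°, groundspeed=139.8 kt
Leg 5: heading=282.6°, groundspeed=177.7 kt
Leg 6: heading=347.3°, groundspeed=134.1 kt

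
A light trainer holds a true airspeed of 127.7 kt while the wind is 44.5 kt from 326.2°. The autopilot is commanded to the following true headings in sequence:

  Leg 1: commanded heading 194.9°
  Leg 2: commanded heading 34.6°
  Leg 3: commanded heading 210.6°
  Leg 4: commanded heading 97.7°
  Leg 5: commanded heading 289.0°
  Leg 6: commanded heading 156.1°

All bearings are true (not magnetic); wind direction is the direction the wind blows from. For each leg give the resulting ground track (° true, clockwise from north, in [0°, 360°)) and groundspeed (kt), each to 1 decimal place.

Leg 1: heading 194.9°; drift -12.0° → track 182.9°, groundspeed 160.6 kt
Leg 2: heading 34.6°; drift +20.4° → track 55.0°, groundspeed 118.8 kt
Leg 3: heading 210.6°; drift -15.3° → track 195.3°, groundspeed 152.3 kt
Leg 4: heading 97.7°; drift +12.0° → track 109.7°, groundspeed 160.7 kt
Leg 5: heading 289.0°; drift -16.3° → track 272.7°, groundspeed 96.1 kt
Leg 6: heading 156.1°; drift -2.6° → track 153.5°, groundspeed 171.7 kt

Leg 1: track=182.9°, groundspeed=160.6 kt
Leg 2: track=55.0°, groundspeed=118.8 kt
Leg 3: track=195.3°, groundspeed=152.3 kt
Leg 4: track=109.7°, groundspeed=160.7 kt
Leg 5: track=272.7°, groundspeed=96.1 kt
Leg 6: track=153.5°, groundspeed=171.7 kt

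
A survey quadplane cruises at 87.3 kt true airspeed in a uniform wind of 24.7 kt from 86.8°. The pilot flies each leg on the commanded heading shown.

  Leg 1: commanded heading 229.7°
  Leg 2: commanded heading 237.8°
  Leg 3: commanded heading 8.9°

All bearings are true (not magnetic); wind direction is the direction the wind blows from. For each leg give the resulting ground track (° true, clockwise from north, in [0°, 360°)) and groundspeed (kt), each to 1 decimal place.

Leg 1: track=237.6°, groundspeed=108.0 kt
Leg 2: track=244.1°, groundspeed=109.6 kt
Leg 3: track=352.5°, groundspeed=85.6 kt

Leg 1: heading 229.7°; drift +7.9° → track 237.6°, groundspeed 108.0 kt
Leg 2: heading 237.8°; drift +6.3° → track 244.1°, groundspeed 109.6 kt
Leg 3: heading 8.9°; drift -16.4° → track 352.5°, groundspeed 85.6 kt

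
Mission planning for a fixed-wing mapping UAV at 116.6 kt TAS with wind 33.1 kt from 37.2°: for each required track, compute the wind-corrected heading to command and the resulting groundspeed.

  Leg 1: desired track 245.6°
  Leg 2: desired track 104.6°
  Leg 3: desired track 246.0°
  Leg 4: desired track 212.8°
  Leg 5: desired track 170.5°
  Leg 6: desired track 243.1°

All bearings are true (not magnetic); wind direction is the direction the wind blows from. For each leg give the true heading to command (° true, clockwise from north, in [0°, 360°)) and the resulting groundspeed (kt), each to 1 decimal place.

Leg 1: heading=253.4°, groundspeed=144.6 kt
Leg 2: heading=89.4°, groundspeed=99.8 kt
Leg 3: heading=253.9°, groundspeed=144.5 kt
Leg 4: heading=211.6°, groundspeed=149.6 kt
Leg 5: heading=158.6°, groundspeed=136.8 kt
Leg 6: heading=250.2°, groundspeed=145.5 kt

Leg 1: desired track 245.6°; wind correction +7.8° → command heading 253.4°, groundspeed 144.6 kt
Leg 2: desired track 104.6°; wind correction -15.2° → command heading 89.4°, groundspeed 99.8 kt
Leg 3: desired track 246.0°; wind correction +7.9° → command heading 253.9°, groundspeed 144.5 kt
Leg 4: desired track 212.8°; wind correction -1.2° → command heading 211.6°, groundspeed 149.6 kt
Leg 5: desired track 170.5°; wind correction -11.9° → command heading 158.6°, groundspeed 136.8 kt
Leg 6: desired track 243.1°; wind correction +7.1° → command heading 250.2°, groundspeed 145.5 kt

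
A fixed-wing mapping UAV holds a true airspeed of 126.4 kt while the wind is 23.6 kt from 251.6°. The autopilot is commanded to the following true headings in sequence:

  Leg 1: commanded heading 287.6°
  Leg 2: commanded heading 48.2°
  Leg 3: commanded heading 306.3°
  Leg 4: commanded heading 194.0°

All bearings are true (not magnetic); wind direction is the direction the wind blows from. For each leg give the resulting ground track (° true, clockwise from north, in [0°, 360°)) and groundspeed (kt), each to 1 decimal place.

Leg 1: track=295.0°, groundspeed=108.2 kt
Leg 2: track=51.8°, groundspeed=148.4 kt
Leg 3: track=316.0°, groundspeed=114.4 kt
Leg 4: track=184.1°, groundspeed=115.5 kt

Leg 1: heading 287.6°; drift +7.4° → track 295.0°, groundspeed 108.2 kt
Leg 2: heading 48.2°; drift +3.6° → track 51.8°, groundspeed 148.4 kt
Leg 3: heading 306.3°; drift +9.7° → track 316.0°, groundspeed 114.4 kt
Leg 4: heading 194.0°; drift -9.9° → track 184.1°, groundspeed 115.5 kt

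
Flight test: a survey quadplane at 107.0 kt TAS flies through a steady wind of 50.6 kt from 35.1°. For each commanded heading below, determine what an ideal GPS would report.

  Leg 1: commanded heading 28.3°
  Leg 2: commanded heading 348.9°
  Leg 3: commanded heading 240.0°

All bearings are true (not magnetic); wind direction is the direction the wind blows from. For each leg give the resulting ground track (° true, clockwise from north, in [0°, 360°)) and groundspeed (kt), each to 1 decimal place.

Leg 1: track=22.3°, groundspeed=57.1 kt
Leg 2: track=322.0°, groundspeed=80.7 kt
Leg 3: track=232.1°, groundspeed=154.4 kt

Leg 1: heading 28.3°; drift -6.0° → track 22.3°, groundspeed 57.1 kt
Leg 2: heading 348.9°; drift -26.9° → track 322.0°, groundspeed 80.7 kt
Leg 3: heading 240.0°; drift -7.9° → track 232.1°, groundspeed 154.4 kt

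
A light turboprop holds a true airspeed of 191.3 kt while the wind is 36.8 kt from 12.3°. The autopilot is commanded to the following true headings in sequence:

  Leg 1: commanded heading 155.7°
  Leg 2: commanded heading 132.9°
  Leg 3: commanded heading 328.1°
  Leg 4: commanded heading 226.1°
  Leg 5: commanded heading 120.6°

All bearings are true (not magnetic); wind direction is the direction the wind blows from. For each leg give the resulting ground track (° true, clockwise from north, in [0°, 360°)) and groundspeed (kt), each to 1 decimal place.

Leg 1: heading 155.7°; drift +5.7° → track 161.4°, groundspeed 221.9 kt
Leg 2: heading 132.9°; drift +8.6° → track 141.5°, groundspeed 212.4 kt
Leg 3: heading 328.1°; drift -8.8° → track 319.3°, groundspeed 166.9 kt
Leg 4: heading 226.1°; drift -5.3° → track 220.8°, groundspeed 222.8 kt
Leg 5: heading 120.6°; drift +9.8° → track 130.4°, groundspeed 205.8 kt

Leg 1: track=161.4°, groundspeed=221.9 kt
Leg 2: track=141.5°, groundspeed=212.4 kt
Leg 3: track=319.3°, groundspeed=166.9 kt
Leg 4: track=220.8°, groundspeed=222.8 kt
Leg 5: track=130.4°, groundspeed=205.8 kt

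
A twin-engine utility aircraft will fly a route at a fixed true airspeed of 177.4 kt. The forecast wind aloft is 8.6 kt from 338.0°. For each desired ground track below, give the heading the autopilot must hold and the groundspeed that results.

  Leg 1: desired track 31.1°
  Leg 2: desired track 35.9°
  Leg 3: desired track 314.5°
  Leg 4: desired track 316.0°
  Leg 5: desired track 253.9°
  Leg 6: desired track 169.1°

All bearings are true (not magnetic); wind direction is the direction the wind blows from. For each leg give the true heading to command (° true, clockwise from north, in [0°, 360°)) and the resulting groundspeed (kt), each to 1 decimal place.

Leg 1: heading=28.9°, groundspeed=172.1 kt
Leg 2: heading=33.5°, groundspeed=172.7 kt
Leg 3: heading=315.6°, groundspeed=169.5 kt
Leg 4: heading=317.0°, groundspeed=169.4 kt
Leg 5: heading=256.7°, groundspeed=176.3 kt
Leg 6: heading=169.6°, groundspeed=185.8 kt

Leg 1: desired track 31.1°; wind correction -2.2° → command heading 28.9°, groundspeed 172.1 kt
Leg 2: desired track 35.9°; wind correction -2.4° → command heading 33.5°, groundspeed 172.7 kt
Leg 3: desired track 314.5°; wind correction +1.1° → command heading 315.6°, groundspeed 169.5 kt
Leg 4: desired track 316.0°; wind correction +1.0° → command heading 317.0°, groundspeed 169.4 kt
Leg 5: desired track 253.9°; wind correction +2.8° → command heading 256.7°, groundspeed 176.3 kt
Leg 6: desired track 169.1°; wind correction +0.5° → command heading 169.6°, groundspeed 185.8 kt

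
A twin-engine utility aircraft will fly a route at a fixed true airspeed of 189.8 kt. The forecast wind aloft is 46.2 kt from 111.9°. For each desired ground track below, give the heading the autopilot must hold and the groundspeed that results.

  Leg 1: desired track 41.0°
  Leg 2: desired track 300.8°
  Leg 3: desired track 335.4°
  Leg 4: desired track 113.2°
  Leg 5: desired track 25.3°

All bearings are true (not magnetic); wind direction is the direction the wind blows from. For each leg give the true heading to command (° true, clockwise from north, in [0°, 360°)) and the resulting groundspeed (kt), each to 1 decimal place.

Leg 1: heading=54.3°, groundspeed=169.6 kt
Leg 2: heading=303.0°, groundspeed=235.3 kt
Leg 3: heading=345.0°, groundspeed=220.6 kt
Leg 4: heading=112.9°, groundspeed=143.6 kt
Leg 5: heading=39.4°, groundspeed=181.4 kt

Leg 1: desired track 41.0°; wind correction +13.3° → command heading 54.3°, groundspeed 169.6 kt
Leg 2: desired track 300.8°; wind correction +2.2° → command heading 303.0°, groundspeed 235.3 kt
Leg 3: desired track 335.4°; wind correction +9.6° → command heading 345.0°, groundspeed 220.6 kt
Leg 4: desired track 113.2°; wind correction -0.3° → command heading 112.9°, groundspeed 143.6 kt
Leg 5: desired track 25.3°; wind correction +14.1° → command heading 39.4°, groundspeed 181.4 kt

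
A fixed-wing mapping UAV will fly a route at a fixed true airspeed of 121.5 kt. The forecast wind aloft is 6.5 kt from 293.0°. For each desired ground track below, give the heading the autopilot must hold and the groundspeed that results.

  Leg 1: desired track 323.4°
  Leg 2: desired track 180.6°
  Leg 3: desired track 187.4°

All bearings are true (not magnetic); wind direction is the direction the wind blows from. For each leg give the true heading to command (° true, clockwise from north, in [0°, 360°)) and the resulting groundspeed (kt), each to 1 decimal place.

Leg 1: heading=321.8°, groundspeed=115.8 kt
Leg 2: heading=183.4°, groundspeed=123.8 kt
Leg 3: heading=190.4°, groundspeed=123.1 kt

Leg 1: desired track 323.4°; wind correction -1.6° → command heading 321.8°, groundspeed 115.8 kt
Leg 2: desired track 180.6°; wind correction +2.8° → command heading 183.4°, groundspeed 123.8 kt
Leg 3: desired track 187.4°; wind correction +3.0° → command heading 190.4°, groundspeed 123.1 kt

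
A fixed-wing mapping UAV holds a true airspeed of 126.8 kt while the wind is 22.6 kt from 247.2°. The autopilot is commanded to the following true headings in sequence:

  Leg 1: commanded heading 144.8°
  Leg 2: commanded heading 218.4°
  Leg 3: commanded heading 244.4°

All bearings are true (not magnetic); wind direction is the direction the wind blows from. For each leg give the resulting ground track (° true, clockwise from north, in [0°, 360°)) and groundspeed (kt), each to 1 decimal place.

Leg 1: heading 144.8°; drift -9.5° → track 135.3°, groundspeed 133.5 kt
Leg 2: heading 218.4°; drift -5.8° → track 212.6°, groundspeed 107.5 kt
Leg 3: heading 244.4°; drift -0.6° → track 243.8°, groundspeed 104.2 kt

Leg 1: track=135.3°, groundspeed=133.5 kt
Leg 2: track=212.6°, groundspeed=107.5 kt
Leg 3: track=243.8°, groundspeed=104.2 kt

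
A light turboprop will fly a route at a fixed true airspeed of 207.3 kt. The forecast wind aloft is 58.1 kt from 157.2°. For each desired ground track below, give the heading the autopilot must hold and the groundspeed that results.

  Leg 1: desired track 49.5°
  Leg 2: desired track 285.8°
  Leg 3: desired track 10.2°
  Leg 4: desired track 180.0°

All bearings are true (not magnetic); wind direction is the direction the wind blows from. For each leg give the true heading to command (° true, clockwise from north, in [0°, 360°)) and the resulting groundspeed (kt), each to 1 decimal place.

Leg 1: heading=65.0°, groundspeed=217.4 kt
Leg 2: heading=273.1°, groundspeed=238.5 kt
Leg 3: heading=19.0°, groundspeed=253.6 kt
Leg 4: heading=173.8°, groundspeed=152.5 kt

Leg 1: desired track 49.5°; wind correction +15.5° → command heading 65.0°, groundspeed 217.4 kt
Leg 2: desired track 285.8°; wind correction -12.7° → command heading 273.1°, groundspeed 238.5 kt
Leg 3: desired track 10.2°; wind correction +8.8° → command heading 19.0°, groundspeed 253.6 kt
Leg 4: desired track 180.0°; wind correction -6.2° → command heading 173.8°, groundspeed 152.5 kt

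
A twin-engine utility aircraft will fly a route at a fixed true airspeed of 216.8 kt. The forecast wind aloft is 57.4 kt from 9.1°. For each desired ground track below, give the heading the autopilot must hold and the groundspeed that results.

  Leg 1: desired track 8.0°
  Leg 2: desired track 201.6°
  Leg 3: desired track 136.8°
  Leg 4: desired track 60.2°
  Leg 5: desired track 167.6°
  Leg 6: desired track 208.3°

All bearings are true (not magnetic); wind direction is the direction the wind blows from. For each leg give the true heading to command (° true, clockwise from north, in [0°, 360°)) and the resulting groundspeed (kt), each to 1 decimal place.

Leg 1: heading=8.3°, groundspeed=159.4 kt
Leg 2: heading=204.9°, groundspeed=272.5 kt
Leg 3: heading=124.7°, groundspeed=247.1 kt
Leg 4: heading=48.3°, groundspeed=176.1 kt
Leg 5: heading=162.0°, groundspeed=269.2 kt
Leg 6: heading=213.3°, groundspeed=270.2 kt

Leg 1: desired track 8.0°; wind correction +0.3° → command heading 8.3°, groundspeed 159.4 kt
Leg 2: desired track 201.6°; wind correction +3.3° → command heading 204.9°, groundspeed 272.5 kt
Leg 3: desired track 136.8°; wind correction -12.1° → command heading 124.7°, groundspeed 247.1 kt
Leg 4: desired track 60.2°; wind correction -11.9° → command heading 48.3°, groundspeed 176.1 kt
Leg 5: desired track 167.6°; wind correction -5.6° → command heading 162.0°, groundspeed 269.2 kt
Leg 6: desired track 208.3°; wind correction +5.0° → command heading 213.3°, groundspeed 270.2 kt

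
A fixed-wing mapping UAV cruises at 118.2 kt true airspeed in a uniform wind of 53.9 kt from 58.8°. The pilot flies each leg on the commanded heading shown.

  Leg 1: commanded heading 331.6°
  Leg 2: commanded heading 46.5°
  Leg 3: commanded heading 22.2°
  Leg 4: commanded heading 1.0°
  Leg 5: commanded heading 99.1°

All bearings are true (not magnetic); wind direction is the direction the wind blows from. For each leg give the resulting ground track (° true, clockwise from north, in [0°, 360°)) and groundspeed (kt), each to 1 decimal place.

Leg 1: heading 331.6°; drift -25.0° → track 306.6°, groundspeed 127.5 kt
Leg 2: heading 46.5°; drift -9.9° → track 36.6°, groundspeed 66.5 kt
Leg 3: heading 22.2°; drift -23.2° → track 359.0°, groundspeed 81.5 kt
Leg 4: heading 1.0°; drift -27.0° → track 334.0°, groundspeed 100.4 kt
Leg 5: heading 99.1°; drift +24.3° → track 123.4°, groundspeed 84.6 kt

Leg 1: track=306.6°, groundspeed=127.5 kt
Leg 2: track=36.6°, groundspeed=66.5 kt
Leg 3: track=359.0°, groundspeed=81.5 kt
Leg 4: track=334.0°, groundspeed=100.4 kt
Leg 5: track=123.4°, groundspeed=84.6 kt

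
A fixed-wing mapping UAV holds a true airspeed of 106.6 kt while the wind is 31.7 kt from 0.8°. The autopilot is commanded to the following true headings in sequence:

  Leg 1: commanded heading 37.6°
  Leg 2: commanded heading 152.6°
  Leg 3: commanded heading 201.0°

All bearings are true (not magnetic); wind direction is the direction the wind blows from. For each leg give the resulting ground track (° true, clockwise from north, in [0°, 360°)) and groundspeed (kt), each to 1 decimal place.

Leg 1: track=50.8°, groundspeed=83.4 kt
Leg 2: track=159.0°, groundspeed=135.4 kt
Leg 3: track=196.4°, groundspeed=136.8 kt

Leg 1: heading 37.6°; drift +13.2° → track 50.8°, groundspeed 83.4 kt
Leg 2: heading 152.6°; drift +6.4° → track 159.0°, groundspeed 135.4 kt
Leg 3: heading 201.0°; drift -4.6° → track 196.4°, groundspeed 136.8 kt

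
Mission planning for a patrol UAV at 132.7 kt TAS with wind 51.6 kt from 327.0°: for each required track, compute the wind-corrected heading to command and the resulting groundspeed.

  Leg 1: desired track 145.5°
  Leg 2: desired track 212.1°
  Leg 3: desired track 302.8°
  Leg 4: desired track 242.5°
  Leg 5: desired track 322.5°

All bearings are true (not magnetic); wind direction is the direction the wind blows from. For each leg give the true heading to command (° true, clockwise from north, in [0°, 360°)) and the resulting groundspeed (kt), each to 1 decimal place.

Leg 1: desired track 145.5°; wind correction -0.6° → command heading 144.9°, groundspeed 184.3 kt
Leg 2: desired track 212.1°; wind correction +20.7° → command heading 232.8°, groundspeed 145.9 kt
Leg 3: desired track 302.8°; wind correction +9.2° → command heading 312.0°, groundspeed 83.9 kt
Leg 4: desired track 242.5°; wind correction +22.8° → command heading 265.3°, groundspeed 117.4 kt
Leg 5: desired track 322.5°; wind correction +1.7° → command heading 324.2°, groundspeed 81.2 kt

Leg 1: heading=144.9°, groundspeed=184.3 kt
Leg 2: heading=232.8°, groundspeed=145.9 kt
Leg 3: heading=312.0°, groundspeed=83.9 kt
Leg 4: heading=265.3°, groundspeed=117.4 kt
Leg 5: heading=324.2°, groundspeed=81.2 kt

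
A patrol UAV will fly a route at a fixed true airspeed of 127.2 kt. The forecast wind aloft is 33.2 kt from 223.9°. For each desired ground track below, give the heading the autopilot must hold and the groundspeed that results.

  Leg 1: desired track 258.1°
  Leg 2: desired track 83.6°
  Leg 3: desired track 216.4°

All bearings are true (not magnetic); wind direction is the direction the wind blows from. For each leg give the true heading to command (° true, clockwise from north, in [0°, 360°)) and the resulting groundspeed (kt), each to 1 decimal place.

Leg 1: heading=249.7°, groundspeed=98.4 kt
Leg 2: heading=93.2°, groundspeed=151.0 kt
Leg 3: heading=218.4°, groundspeed=94.2 kt

Leg 1: desired track 258.1°; wind correction -8.4° → command heading 249.7°, groundspeed 98.4 kt
Leg 2: desired track 83.6°; wind correction +9.6° → command heading 93.2°, groundspeed 151.0 kt
Leg 3: desired track 216.4°; wind correction +2.0° → command heading 218.4°, groundspeed 94.2 kt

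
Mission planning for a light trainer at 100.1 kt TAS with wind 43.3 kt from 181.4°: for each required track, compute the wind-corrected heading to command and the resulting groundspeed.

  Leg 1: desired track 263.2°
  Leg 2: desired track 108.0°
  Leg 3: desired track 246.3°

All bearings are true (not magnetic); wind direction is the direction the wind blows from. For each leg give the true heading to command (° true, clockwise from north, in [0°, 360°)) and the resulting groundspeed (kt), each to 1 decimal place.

Leg 1: desired track 263.2°; wind correction -25.3° → command heading 237.9°, groundspeed 84.3 kt
Leg 2: desired track 108.0°; wind correction +24.5° → command heading 132.5°, groundspeed 78.7 kt
Leg 3: desired track 246.3°; wind correction -23.1° → command heading 223.2°, groundspeed 73.7 kt

Leg 1: heading=237.9°, groundspeed=84.3 kt
Leg 2: heading=132.5°, groundspeed=78.7 kt
Leg 3: heading=223.2°, groundspeed=73.7 kt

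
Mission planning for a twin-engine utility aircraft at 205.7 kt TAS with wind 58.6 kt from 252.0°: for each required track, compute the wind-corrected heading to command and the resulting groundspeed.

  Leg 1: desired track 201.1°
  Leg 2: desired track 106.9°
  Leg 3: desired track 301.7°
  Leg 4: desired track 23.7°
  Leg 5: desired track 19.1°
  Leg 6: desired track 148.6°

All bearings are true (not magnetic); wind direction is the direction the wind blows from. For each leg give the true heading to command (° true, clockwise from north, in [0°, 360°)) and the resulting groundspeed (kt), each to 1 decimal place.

Leg 1: desired track 201.1°; wind correction +12.8° → command heading 213.9°, groundspeed 163.7 kt
Leg 2: desired track 106.9°; wind correction +9.4° → command heading 116.3°, groundspeed 251.0 kt
Leg 3: desired track 301.7°; wind correction -12.5° → command heading 289.2°, groundspeed 162.9 kt
Leg 4: desired track 23.7°; wind correction -12.3° → command heading 11.4°, groundspeed 240.0 kt
Leg 5: desired track 19.1°; wind correction -13.1° → command heading 6.0°, groundspeed 235.7 kt
Leg 6: desired track 148.6°; wind correction +16.1° → command heading 164.7°, groundspeed 211.2 kt

Leg 1: heading=213.9°, groundspeed=163.7 kt
Leg 2: heading=116.3°, groundspeed=251.0 kt
Leg 3: heading=289.2°, groundspeed=162.9 kt
Leg 4: heading=11.4°, groundspeed=240.0 kt
Leg 5: heading=6.0°, groundspeed=235.7 kt
Leg 6: heading=164.7°, groundspeed=211.2 kt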